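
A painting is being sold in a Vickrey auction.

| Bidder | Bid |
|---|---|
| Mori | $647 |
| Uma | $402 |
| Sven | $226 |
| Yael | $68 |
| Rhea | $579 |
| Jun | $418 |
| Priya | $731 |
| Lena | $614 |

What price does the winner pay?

Highest bid: Priya at $731, so Priya wins.
Second-highest bid: Mori at $647 — that is the price the winner pays.

$647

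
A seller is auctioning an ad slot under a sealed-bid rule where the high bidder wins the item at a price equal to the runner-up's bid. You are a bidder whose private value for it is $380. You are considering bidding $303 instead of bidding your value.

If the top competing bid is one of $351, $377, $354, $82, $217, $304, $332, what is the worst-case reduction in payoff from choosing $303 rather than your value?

$76

$351: truthful gives $29, deviation gives $0 → loss $29.
$377: truthful gives $3, deviation gives $0 → loss $3.
$354: truthful gives $26, deviation gives $0 → loss $26.
$82: same outcome either way → loss $0.
$217: same outcome either way → loss $0.
$304: truthful gives $76, deviation gives $0 → loss $76.
$332: truthful gives $48, deviation gives $0 → loss $48.
Maximum loss: $76.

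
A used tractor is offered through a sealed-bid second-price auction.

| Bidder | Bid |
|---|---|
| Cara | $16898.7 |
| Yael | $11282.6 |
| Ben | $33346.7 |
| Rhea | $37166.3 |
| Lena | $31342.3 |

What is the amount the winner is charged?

Highest bid: Rhea at $37166.3, so Rhea wins.
Second-highest bid: Ben at $33346.7 — that is the price the winner pays.

$33346.7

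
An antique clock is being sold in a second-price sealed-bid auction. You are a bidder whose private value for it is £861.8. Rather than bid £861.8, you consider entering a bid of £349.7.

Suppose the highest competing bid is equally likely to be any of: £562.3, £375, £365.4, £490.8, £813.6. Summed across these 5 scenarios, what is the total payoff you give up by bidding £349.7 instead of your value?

The deviation costs you only when the competing bid falls strictly between £349.7 and £861.8; elsewhere both bids give the same outcome.
£562.3: truthful payoff £299.5, deviation payoff £0 → loss £299.5.
£375: truthful payoff £486.8, deviation payoff £0 → loss £486.8.
£365.4: truthful payoff £496.4, deviation payoff £0 → loss £496.4.
£490.8: truthful payoff £371, deviation payoff £0 → loss £371.
£813.6: truthful payoff £48.2, deviation payoff £0 → loss £48.2.
Total loss = £299.5 + £486.8 + £496.4 + £371 + £48.2 = £1701.9.

£1701.9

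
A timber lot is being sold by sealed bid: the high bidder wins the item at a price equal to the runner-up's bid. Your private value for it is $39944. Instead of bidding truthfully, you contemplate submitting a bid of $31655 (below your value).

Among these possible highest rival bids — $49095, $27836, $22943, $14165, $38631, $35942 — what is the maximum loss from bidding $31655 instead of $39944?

$4002

$49095: same outcome either way → loss $0.
$27836: same outcome either way → loss $0.
$22943: same outcome either way → loss $0.
$14165: same outcome either way → loss $0.
$38631: truthful gives $1313, deviation gives $0 → loss $1313.
$35942: truthful gives $4002, deviation gives $0 → loss $4002.
Maximum loss: $4002.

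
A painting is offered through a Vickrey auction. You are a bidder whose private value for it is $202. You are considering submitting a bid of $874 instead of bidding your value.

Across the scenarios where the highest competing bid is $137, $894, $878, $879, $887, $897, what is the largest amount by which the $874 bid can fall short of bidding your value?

$0

$137: same outcome either way → loss $0.
$894: same outcome either way → loss $0.
$878: same outcome either way → loss $0.
$879: same outcome either way → loss $0.
$887: same outcome either way → loss $0.
$897: same outcome either way → loss $0.
Maximum loss: $0.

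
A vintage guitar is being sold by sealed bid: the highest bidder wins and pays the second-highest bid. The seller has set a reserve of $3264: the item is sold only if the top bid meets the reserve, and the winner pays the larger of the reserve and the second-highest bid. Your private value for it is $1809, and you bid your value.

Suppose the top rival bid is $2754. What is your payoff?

$0

Your bid $1809 is below the highest competing bid $2754, so you lose. Payoff $0.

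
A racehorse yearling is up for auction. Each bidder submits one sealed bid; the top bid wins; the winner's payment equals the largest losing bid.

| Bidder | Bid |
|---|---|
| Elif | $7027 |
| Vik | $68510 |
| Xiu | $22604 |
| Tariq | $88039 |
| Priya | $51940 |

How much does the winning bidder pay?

$68510

Highest bid: Tariq at $88039, so Tariq wins.
Second-highest bid: Vik at $68510 — that is the price the winner pays.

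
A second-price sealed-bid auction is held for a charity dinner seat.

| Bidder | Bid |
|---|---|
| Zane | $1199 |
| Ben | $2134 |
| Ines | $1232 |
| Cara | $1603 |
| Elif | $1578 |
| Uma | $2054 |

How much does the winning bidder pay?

$2054

Highest bid: Ben at $2134, so Ben wins.
Second-highest bid: Uma at $2054 — that is the price the winner pays.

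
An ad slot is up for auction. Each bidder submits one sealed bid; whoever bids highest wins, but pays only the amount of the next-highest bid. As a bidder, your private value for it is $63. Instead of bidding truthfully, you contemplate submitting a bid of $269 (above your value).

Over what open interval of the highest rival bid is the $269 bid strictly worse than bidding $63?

If the competing bid is below $63, both bids win at the same price — no difference.
If it is above $269, both bids lose — no difference.
If it lies strictly between $63 and $269, bidding your value loses (payoff 0) while bidding $269 wins at a price above your value (payoff negative).
So the deviation strictly hurts on the open interval ($63, $269).

($63, $269)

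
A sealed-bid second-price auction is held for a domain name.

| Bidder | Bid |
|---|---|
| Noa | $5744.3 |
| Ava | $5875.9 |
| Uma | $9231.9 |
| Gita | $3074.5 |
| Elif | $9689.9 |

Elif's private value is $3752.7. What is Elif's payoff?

−$5479.2

Highest bid: Elif at $9689.9, so Elif wins.
Second-highest bid: Uma at $9231.9 — that is the price the winner pays.
Elif's payoff = value − price = $3752.7 − $9231.9 = −$5479.2.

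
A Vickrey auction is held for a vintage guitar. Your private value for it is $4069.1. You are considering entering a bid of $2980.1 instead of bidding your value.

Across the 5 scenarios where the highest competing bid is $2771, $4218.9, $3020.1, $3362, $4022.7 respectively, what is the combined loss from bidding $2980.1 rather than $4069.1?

$1802.5

The deviation costs you only when the competing bid falls strictly between $2980.1 and $4069.1; elsewhere both bids give the same outcome.
$2771: outcomes coincide → loss $0.
$4218.9: outcomes coincide → loss $0.
$3020.1: truthful payoff $1049, deviation payoff $0 → loss $1049.
$3362: truthful payoff $707.1, deviation payoff $0 → loss $707.1.
$4022.7: truthful payoff $46.4, deviation payoff $0 → loss $46.4.
Total loss = $1049 + $707.1 + $46.4 = $1802.5.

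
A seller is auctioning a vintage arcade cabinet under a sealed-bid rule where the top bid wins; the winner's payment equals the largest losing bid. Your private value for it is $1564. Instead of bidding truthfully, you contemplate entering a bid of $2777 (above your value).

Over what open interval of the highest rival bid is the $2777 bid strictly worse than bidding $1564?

If the competing bid is below $1564, both bids win at the same price — no difference.
If it is above $2777, both bids lose — no difference.
If it lies strictly between $1564 and $2777, bidding your value loses (payoff 0) while bidding $2777 wins at a price above your value (payoff negative).
So the deviation strictly hurts on the open interval ($1564, $2777).
Because the price is fixed by the runner-up's bid, deviating from your value can only change a good outcome into a bad one — never the reverse.

($1564, $2777)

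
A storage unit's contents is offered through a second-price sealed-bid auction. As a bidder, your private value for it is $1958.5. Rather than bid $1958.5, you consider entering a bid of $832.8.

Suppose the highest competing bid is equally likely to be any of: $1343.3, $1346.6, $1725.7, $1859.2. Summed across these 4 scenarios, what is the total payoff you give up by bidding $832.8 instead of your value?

$1559.2

The deviation costs you only when the competing bid falls strictly between $832.8 and $1958.5; elsewhere both bids give the same outcome.
$1343.3: truthful payoff $615.2, deviation payoff $0 → loss $615.2.
$1346.6: truthful payoff $611.9, deviation payoff $0 → loss $611.9.
$1725.7: truthful payoff $232.8, deviation payoff $0 → loss $232.8.
$1859.2: truthful payoff $99.3, deviation payoff $0 → loss $99.3.
Total loss = $615.2 + $611.9 + $232.8 + $99.3 = $1559.2.
Truthful bidding weakly dominates here: raising your bid can only win items priced above your value, and lowering it can only forfeit items priced below.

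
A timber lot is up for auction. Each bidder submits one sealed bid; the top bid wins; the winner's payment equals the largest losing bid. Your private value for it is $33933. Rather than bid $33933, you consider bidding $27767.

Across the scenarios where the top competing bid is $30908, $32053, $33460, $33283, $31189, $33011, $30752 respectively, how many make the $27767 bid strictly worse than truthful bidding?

7

The deviation hurts exactly when the highest competing bid lies strictly between $27767 and $33933 — underbidding then forfeits a profitable win.
$30908: inside the interval → strictly worse (loss $3025).
$32053: inside the interval → strictly worse (loss $1880).
$33460: inside the interval → strictly worse (loss $473).
$33283: inside the interval → strictly worse (loss $650).
$31189: inside the interval → strictly worse (loss $2744).
$33011: inside the interval → strictly worse (loss $922).
$30752: inside the interval → strictly worse (loss $3181).
Count: 7.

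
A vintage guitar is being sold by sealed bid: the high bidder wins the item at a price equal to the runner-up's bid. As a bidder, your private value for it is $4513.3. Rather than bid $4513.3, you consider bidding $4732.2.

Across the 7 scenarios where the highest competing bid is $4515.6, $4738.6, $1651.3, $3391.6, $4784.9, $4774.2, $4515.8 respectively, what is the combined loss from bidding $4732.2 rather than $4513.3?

$4.8

The deviation costs you only when the competing bid falls strictly between $4513.3 and $4732.2; elsewhere both bids give the same outcome.
$4515.6: truthful payoff $0, deviation payoff −$2.3 → loss $2.3.
$4738.6: outcomes coincide → loss $0.
$1651.3: outcomes coincide → loss $0.
$3391.6: outcomes coincide → loss $0.
$4784.9: outcomes coincide → loss $0.
$4774.2: outcomes coincide → loss $0.
$4515.8: truthful payoff $0, deviation payoff −$2.5 → loss $2.5.
Total loss = $2.3 + $2.5 = $4.8.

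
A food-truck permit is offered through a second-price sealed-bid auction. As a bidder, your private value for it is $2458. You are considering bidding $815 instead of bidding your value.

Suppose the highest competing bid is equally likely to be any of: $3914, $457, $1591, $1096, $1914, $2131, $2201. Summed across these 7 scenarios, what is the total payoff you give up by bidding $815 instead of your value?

$3357

The deviation costs you only when the competing bid falls strictly between $815 and $2458; elsewhere both bids give the same outcome.
$3914: outcomes coincide → loss $0.
$457: outcomes coincide → loss $0.
$1591: truthful payoff $867, deviation payoff $0 → loss $867.
$1096: truthful payoff $1362, deviation payoff $0 → loss $1362.
$1914: truthful payoff $544, deviation payoff $0 → loss $544.
$2131: truthful payoff $327, deviation payoff $0 → loss $327.
$2201: truthful payoff $257, deviation payoff $0 → loss $257.
Total loss = $867 + $1362 + $544 + $327 + $257 = $3357.
Because the price is fixed by the runner-up's bid, deviating from your value can only change a good outcome into a bad one — never the reverse.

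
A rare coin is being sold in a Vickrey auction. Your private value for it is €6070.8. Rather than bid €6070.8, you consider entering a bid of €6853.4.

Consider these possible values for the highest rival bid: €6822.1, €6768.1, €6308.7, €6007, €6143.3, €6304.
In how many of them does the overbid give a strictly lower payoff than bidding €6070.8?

The deviation hurts exactly when the highest competing bid lies strictly between €6070.8 and €6853.4 — overbidding then wins at a price above your value.
€6822.1: inside the interval → strictly worse (loss €751.3).
€6768.1: inside the interval → strictly worse (loss €697.3).
€6308.7: inside the interval → strictly worse (loss €237.9).
€6007: below both → same outcome either way.
€6143.3: inside the interval → strictly worse (loss €72.5).
€6304: inside the interval → strictly worse (loss €233.2).
Count: 5.

5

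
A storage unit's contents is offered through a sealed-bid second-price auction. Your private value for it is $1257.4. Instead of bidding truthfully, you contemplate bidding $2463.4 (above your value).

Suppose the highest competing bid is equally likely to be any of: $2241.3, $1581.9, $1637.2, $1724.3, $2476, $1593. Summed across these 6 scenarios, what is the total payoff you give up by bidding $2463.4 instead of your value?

$2490.7

The deviation costs you only when the competing bid falls strictly between $1257.4 and $2463.4; elsewhere both bids give the same outcome.
$2241.3: truthful payoff $0, deviation payoff −$983.9 → loss $983.9.
$1581.9: truthful payoff $0, deviation payoff −$324.5 → loss $324.5.
$1637.2: truthful payoff $0, deviation payoff −$379.8 → loss $379.8.
$1724.3: truthful payoff $0, deviation payoff −$466.9 → loss $466.9.
$2476: outcomes coincide → loss $0.
$1593: truthful payoff $0, deviation payoff −$335.6 → loss $335.6.
Total loss = $983.9 + $324.5 + $379.8 + $466.9 + $335.6 = $2490.7.
Truthful bidding weakly dominates here: raising your bid can only win items priced above your value, and lowering it can only forfeit items priced below.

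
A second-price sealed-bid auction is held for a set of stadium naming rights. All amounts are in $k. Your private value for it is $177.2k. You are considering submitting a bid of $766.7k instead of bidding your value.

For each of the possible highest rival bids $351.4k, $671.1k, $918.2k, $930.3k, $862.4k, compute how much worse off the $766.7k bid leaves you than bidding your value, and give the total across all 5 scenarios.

The deviation costs you only when the competing bid falls strictly between $177.2k and $766.7k; elsewhere both bids give the same outcome.
$351.4k: truthful payoff $0k, deviation payoff −$174.2k → loss $174.2k.
$671.1k: truthful payoff $0k, deviation payoff −$493.9k → loss $493.9k.
$918.2k: outcomes coincide → loss $0k.
$930.3k: outcomes coincide → loss $0k.
$862.4k: outcomes coincide → loss $0k.
Total loss = $174.2k + $493.9k = $668.1k.
In a second-price auction your bid sets only whether you win, not what you pay, so bidding your true value is weakly dominant.

$668.1k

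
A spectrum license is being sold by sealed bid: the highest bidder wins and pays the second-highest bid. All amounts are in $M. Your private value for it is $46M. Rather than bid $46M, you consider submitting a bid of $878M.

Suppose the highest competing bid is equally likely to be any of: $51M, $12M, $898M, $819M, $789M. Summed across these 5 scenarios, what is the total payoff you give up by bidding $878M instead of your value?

$1521M

The deviation costs you only when the competing bid falls strictly between $46M and $878M; elsewhere both bids give the same outcome.
$51M: truthful payoff $0M, deviation payoff −$5M → loss $5M.
$12M: outcomes coincide → loss $0M.
$898M: outcomes coincide → loss $0M.
$819M: truthful payoff $0M, deviation payoff −$773M → loss $773M.
$789M: truthful payoff $0M, deviation payoff −$743M → loss $743M.
Total loss = $5M + $773M + $743M = $1521M.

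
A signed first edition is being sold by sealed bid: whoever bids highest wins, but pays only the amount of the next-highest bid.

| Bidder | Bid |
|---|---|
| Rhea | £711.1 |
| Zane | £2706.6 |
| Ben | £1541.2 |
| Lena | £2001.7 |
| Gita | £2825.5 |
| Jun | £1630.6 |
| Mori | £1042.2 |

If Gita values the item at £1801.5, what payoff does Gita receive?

−£905.1

Highest bid: Gita at £2825.5, so Gita wins.
Second-highest bid: Zane at £2706.6 — that is the price the winner pays.
Gita's payoff = value − price = £1801.5 − £2706.6 = −£905.1.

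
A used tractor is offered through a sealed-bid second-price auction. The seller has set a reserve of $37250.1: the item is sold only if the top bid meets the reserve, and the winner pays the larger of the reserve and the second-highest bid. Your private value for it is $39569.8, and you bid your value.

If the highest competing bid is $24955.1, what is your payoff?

Your bid $39569.8 is the highest and exceeds the reserve.
Price = max(second-highest bid, reserve) = max($24955.1, $37250.1) = $37250.1.
Payoff = $39569.8 − $37250.1 = $2319.7.

$2319.7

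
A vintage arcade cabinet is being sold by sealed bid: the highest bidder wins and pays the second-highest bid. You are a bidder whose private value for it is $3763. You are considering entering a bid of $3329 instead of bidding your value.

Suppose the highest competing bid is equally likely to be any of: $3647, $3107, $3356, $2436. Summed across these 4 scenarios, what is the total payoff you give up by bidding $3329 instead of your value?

$523

The deviation costs you only when the competing bid falls strictly between $3329 and $3763; elsewhere both bids give the same outcome.
$3647: truthful payoff $116, deviation payoff $0 → loss $116.
$3107: outcomes coincide → loss $0.
$3356: truthful payoff $407, deviation payoff $0 → loss $407.
$2436: outcomes coincide → loss $0.
Total loss = $116 + $407 = $523.
In a second-price auction your bid sets only whether you win, not what you pay, so bidding your true value is weakly dominant.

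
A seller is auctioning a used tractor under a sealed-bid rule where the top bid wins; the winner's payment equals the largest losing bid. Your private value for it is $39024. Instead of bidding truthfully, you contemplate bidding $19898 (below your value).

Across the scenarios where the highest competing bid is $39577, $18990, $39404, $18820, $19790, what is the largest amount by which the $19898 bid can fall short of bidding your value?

$0

$39577: same outcome either way → loss $0.
$18990: same outcome either way → loss $0.
$39404: same outcome either way → loss $0.
$18820: same outcome either way → loss $0.
$19790: same outcome either way → loss $0.
Maximum loss: $0.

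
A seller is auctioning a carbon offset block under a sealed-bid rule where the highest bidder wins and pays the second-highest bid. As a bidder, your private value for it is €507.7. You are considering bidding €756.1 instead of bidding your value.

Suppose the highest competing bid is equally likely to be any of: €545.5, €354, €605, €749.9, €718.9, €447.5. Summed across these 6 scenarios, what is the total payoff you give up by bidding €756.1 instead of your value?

The deviation costs you only when the competing bid falls strictly between €507.7 and €756.1; elsewhere both bids give the same outcome.
€545.5: truthful payoff €0, deviation payoff −€37.8 → loss €37.8.
€354: outcomes coincide → loss €0.
€605: truthful payoff €0, deviation payoff −€97.3 → loss €97.3.
€749.9: truthful payoff €0, deviation payoff −€242.2 → loss €242.2.
€718.9: truthful payoff €0, deviation payoff −€211.2 → loss €211.2.
€447.5: outcomes coincide → loss €0.
Total loss = €37.8 + €97.3 + €242.2 + €211.2 = €588.5.

€588.5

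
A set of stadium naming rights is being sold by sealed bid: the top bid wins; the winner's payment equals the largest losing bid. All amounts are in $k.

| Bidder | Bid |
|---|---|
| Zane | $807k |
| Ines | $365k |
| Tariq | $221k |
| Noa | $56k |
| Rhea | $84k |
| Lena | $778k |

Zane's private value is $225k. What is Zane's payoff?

−$553k

Highest bid: Zane at $807k, so Zane wins.
Second-highest bid: Lena at $778k — that is the price the winner pays.
Zane's payoff = value − price = $225k − $778k = −$553k.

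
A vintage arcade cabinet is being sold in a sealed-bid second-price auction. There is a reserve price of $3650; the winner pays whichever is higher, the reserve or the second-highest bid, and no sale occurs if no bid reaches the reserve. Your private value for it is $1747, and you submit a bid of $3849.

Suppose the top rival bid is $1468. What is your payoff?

−$1903

Your bid $3849 is the highest and exceeds the reserve.
Price = max(second-highest bid, reserve) = max($1468, $3650) = $3650.
Payoff = $1747 − $3650 = −$1903.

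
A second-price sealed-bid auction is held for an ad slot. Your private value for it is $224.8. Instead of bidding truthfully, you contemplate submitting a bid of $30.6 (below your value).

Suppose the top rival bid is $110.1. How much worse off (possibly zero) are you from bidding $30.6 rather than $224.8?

$114.7

Bidding your value $224.8: you win (since $224.8 > $110.1) and pay $110.1. Payoff $114.7.
Bidding $30.6: you lose. Payoff $0.
The competing bid $110.1 lies between your shaded bid and your value, so underbidding forfeits an item you could have won at a profitable price.
Loss from deviating = $114.7 − ($0) = $114.7.
Because the price is fixed by the runner-up's bid, deviating from your value can only change a good outcome into a bad one — never the reverse.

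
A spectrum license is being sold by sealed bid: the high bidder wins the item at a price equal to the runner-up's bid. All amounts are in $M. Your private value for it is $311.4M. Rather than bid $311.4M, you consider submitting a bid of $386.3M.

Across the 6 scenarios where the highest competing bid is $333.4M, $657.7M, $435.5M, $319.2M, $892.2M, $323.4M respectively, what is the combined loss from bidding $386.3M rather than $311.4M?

The deviation costs you only when the competing bid falls strictly between $311.4M and $386.3M; elsewhere both bids give the same outcome.
$333.4M: truthful payoff $0M, deviation payoff −$22M → loss $22M.
$657.7M: outcomes coincide → loss $0M.
$435.5M: outcomes coincide → loss $0M.
$319.2M: truthful payoff $0M, deviation payoff −$7.8M → loss $7.8M.
$892.2M: outcomes coincide → loss $0M.
$323.4M: truthful payoff $0M, deviation payoff −$12M → loss $12M.
Total loss = $22M + $7.8M + $12M = $41.8M.

$41.8M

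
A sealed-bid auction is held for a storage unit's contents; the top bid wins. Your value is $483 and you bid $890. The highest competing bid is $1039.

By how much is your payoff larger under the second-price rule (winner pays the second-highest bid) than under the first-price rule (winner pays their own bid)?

Your bid $890 is below $1039, so you lose under either rule.
Payoff is $0 in both cases; difference = $0.

$0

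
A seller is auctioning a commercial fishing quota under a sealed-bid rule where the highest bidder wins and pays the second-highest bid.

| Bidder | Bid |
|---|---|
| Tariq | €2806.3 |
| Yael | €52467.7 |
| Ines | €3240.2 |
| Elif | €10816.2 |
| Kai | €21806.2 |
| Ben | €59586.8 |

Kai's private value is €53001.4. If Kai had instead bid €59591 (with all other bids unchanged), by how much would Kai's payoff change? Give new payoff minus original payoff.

−€6585.4

The highest bid among the other bidders is €59586.8; Kai's bid doesn't change that.
Original bid €21806.2: Kai is not highest (top rival bid is €59586.8); payoff €0.
Alternative bid €59591: Kai is highest, pays the top rival bid €59586.8; payoff €53001.4 − €59586.8 = −€6585.4.
Change in payoff = −€6585.4 − (€0) = −€6585.4.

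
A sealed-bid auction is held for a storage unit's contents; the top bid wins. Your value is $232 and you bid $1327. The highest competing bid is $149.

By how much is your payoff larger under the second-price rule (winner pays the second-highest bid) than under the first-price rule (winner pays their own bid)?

$1178

You have the highest bid, so you win under either rule.
Second-price: pay $149 → payoff $83.
First-price: pay your own bid $1327 → payoff −$1095.
Difference = $83 − (−$1095) = $1178.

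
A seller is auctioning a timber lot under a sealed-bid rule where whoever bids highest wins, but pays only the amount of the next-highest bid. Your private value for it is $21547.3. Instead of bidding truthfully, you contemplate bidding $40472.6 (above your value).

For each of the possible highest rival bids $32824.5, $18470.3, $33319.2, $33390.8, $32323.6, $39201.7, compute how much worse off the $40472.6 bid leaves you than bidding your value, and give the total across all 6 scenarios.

$63323.3

The deviation costs you only when the competing bid falls strictly between $21547.3 and $40472.6; elsewhere both bids give the same outcome.
$32824.5: truthful payoff $0, deviation payoff −$11277.2 → loss $11277.2.
$18470.3: outcomes coincide → loss $0.
$33319.2: truthful payoff $0, deviation payoff −$11771.9 → loss $11771.9.
$33390.8: truthful payoff $0, deviation payoff −$11843.5 → loss $11843.5.
$32323.6: truthful payoff $0, deviation payoff −$10776.3 → loss $10776.3.
$39201.7: truthful payoff $0, deviation payoff −$17654.4 → loss $17654.4.
Total loss = $11277.2 + $11771.9 + $11843.5 + $10776.3 + $17654.4 = $63323.3.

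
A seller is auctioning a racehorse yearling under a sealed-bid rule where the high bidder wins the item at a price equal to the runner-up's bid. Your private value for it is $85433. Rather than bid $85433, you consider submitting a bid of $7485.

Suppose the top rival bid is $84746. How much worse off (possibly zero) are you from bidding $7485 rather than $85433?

$687

Bidding your value $85433: you win (since $85433 > $84746) and pay $84746. Payoff $687.
Bidding $7485: you lose. Payoff $0.
The competing bid $84746 lies between your shaded bid and your value, so underbidding forfeits an item you could have won at a profitable price.
Loss from deviating = $687 − ($0) = $687.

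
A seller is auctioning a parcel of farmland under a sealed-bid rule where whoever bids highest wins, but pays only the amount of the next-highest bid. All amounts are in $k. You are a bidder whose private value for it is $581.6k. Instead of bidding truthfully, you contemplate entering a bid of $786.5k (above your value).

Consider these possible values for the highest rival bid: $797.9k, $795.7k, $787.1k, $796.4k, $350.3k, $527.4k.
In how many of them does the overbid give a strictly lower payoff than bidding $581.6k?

0

The deviation hurts exactly when the highest competing bid lies strictly between $581.6k and $786.5k — overbidding then wins at a price above your value.
$797.9k: above both → same outcome either way.
$795.7k: above both → same outcome either way.
$787.1k: above both → same outcome either way.
$796.4k: above both → same outcome either way.
$350.3k: below both → same outcome either way.
$527.4k: below both → same outcome either way.
Count: 0.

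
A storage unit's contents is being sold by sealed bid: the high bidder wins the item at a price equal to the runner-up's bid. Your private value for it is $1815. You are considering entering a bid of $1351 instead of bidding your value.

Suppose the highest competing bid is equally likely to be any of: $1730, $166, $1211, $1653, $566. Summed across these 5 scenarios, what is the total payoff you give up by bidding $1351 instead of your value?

$247

The deviation costs you only when the competing bid falls strictly between $1351 and $1815; elsewhere both bids give the same outcome.
$1730: truthful payoff $85, deviation payoff $0 → loss $85.
$166: outcomes coincide → loss $0.
$1211: outcomes coincide → loss $0.
$1653: truthful payoff $162, deviation payoff $0 → loss $162.
$566: outcomes coincide → loss $0.
Total loss = $85 + $162 = $247.
In a second-price auction your bid sets only whether you win, not what you pay, so bidding your true value is weakly dominant.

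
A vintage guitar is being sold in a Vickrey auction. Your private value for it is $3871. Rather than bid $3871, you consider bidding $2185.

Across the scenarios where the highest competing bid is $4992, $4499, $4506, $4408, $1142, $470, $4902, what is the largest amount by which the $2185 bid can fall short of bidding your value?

$4992: same outcome either way → loss $0.
$4499: same outcome either way → loss $0.
$4506: same outcome either way → loss $0.
$4408: same outcome either way → loss $0.
$1142: same outcome either way → loss $0.
$470: same outcome either way → loss $0.
$4902: same outcome either way → loss $0.
Maximum loss: $0.

$0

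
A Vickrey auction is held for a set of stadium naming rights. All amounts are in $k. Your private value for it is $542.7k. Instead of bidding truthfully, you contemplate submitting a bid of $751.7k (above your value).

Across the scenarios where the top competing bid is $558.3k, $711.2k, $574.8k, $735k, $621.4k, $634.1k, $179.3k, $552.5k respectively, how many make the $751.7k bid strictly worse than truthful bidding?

7

The deviation hurts exactly when the highest competing bid lies strictly between $542.7k and $751.7k — overbidding then wins at a price above your value.
$558.3k: inside the interval → strictly worse (loss $15.6k).
$711.2k: inside the interval → strictly worse (loss $168.5k).
$574.8k: inside the interval → strictly worse (loss $32.1k).
$735k: inside the interval → strictly worse (loss $192.3k).
$621.4k: inside the interval → strictly worse (loss $78.7k).
$634.1k: inside the interval → strictly worse (loss $91.4k).
$179.3k: below both → same outcome either way.
$552.5k: inside the interval → strictly worse (loss $9.8k).
Count: 7.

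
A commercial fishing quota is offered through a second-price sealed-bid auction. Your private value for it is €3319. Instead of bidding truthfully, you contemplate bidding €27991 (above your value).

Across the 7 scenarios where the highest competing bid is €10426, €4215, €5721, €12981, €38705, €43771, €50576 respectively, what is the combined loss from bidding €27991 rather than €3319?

The deviation costs you only when the competing bid falls strictly between €3319 and €27991; elsewhere both bids give the same outcome.
€10426: truthful payoff €0, deviation payoff −€7107 → loss €7107.
€4215: truthful payoff €0, deviation payoff −€896 → loss €896.
€5721: truthful payoff €0, deviation payoff −€2402 → loss €2402.
€12981: truthful payoff €0, deviation payoff −€9662 → loss €9662.
€38705: outcomes coincide → loss €0.
€43771: outcomes coincide → loss €0.
€50576: outcomes coincide → loss €0.
Total loss = €7107 + €896 + €2402 + €9662 = €20067.

€20067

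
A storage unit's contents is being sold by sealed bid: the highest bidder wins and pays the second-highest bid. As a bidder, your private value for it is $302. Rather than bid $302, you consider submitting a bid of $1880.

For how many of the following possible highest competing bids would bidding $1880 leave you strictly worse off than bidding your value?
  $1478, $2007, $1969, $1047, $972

3

The deviation hurts exactly when the highest competing bid lies strictly between $302 and $1880 — overbidding then wins at a price above your value.
$1478: inside the interval → strictly worse (loss $1176).
$2007: above both → same outcome either way.
$1969: above both → same outcome either way.
$1047: inside the interval → strictly worse (loss $745).
$972: inside the interval → strictly worse (loss $670).
Count: 3.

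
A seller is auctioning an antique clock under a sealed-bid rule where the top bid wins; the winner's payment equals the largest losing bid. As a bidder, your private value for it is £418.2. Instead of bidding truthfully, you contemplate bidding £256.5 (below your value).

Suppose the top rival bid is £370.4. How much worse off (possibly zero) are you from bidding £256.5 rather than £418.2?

Bidding your value £418.2: you win (since £418.2 > £370.4) and pay £370.4. Payoff £47.8.
Bidding £256.5: you lose. Payoff £0.
The competing bid £370.4 lies between your shaded bid and your value, so underbidding forfeits an item you could have won at a profitable price.
Loss from deviating = £47.8 − (£0) = £47.8.

£47.8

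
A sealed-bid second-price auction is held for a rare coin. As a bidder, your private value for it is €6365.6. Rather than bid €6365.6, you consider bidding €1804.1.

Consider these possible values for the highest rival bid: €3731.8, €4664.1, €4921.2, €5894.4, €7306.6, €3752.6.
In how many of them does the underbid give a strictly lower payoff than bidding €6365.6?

The deviation hurts exactly when the highest competing bid lies strictly between €1804.1 and €6365.6 — underbidding then forfeits a profitable win.
€3731.8: inside the interval → strictly worse (loss €2633.8).
€4664.1: inside the interval → strictly worse (loss €1701.5).
€4921.2: inside the interval → strictly worse (loss €1444.4).
€5894.4: inside the interval → strictly worse (loss €471.2).
€7306.6: above both → same outcome either way.
€3752.6: inside the interval → strictly worse (loss €2613).
Count: 5.

5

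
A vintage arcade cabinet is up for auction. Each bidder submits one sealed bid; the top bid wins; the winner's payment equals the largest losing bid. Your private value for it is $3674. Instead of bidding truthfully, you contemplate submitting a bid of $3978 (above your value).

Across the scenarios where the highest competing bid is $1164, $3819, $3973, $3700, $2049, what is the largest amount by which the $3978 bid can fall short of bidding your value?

$1164: same outcome either way → loss $0.
$3819: truthful gives $0, deviation gives −$145 → loss $145.
$3973: truthful gives $0, deviation gives −$299 → loss $299.
$3700: truthful gives $0, deviation gives −$26 → loss $26.
$2049: same outcome either way → loss $0.
Maximum loss: $299.

$299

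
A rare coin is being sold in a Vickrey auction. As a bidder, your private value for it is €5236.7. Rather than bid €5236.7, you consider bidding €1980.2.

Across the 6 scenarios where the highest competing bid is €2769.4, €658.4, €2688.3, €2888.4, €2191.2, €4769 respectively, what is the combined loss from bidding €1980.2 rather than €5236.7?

€10877.2

The deviation costs you only when the competing bid falls strictly between €1980.2 and €5236.7; elsewhere both bids give the same outcome.
€2769.4: truthful payoff €2467.3, deviation payoff €0 → loss €2467.3.
€658.4: outcomes coincide → loss €0.
€2688.3: truthful payoff €2548.4, deviation payoff €0 → loss €2548.4.
€2888.4: truthful payoff €2348.3, deviation payoff €0 → loss €2348.3.
€2191.2: truthful payoff €3045.5, deviation payoff €0 → loss €3045.5.
€4769: truthful payoff €467.7, deviation payoff €0 → loss €467.7.
Total loss = €2467.3 + €2548.4 + €2348.3 + €3045.5 + €467.7 = €10877.2.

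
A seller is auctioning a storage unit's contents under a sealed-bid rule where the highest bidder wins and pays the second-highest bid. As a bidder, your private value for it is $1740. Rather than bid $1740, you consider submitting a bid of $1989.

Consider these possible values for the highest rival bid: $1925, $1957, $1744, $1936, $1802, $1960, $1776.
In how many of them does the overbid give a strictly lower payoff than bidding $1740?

The deviation hurts exactly when the highest competing bid lies strictly between $1740 and $1989 — overbidding then wins at a price above your value.
$1925: inside the interval → strictly worse (loss $185).
$1957: inside the interval → strictly worse (loss $217).
$1744: inside the interval → strictly worse (loss $4).
$1936: inside the interval → strictly worse (loss $196).
$1802: inside the interval → strictly worse (loss $62).
$1960: inside the interval → strictly worse (loss $220).
$1776: inside the interval → strictly worse (loss $36).
Count: 7.

7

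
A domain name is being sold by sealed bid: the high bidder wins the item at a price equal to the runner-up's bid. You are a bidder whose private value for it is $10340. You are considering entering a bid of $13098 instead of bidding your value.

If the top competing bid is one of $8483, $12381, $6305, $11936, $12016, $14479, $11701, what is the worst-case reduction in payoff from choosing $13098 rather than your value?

$8483: same outcome either way → loss $0.
$12381: truthful gives $0, deviation gives −$2041 → loss $2041.
$6305: same outcome either way → loss $0.
$11936: truthful gives $0, deviation gives −$1596 → loss $1596.
$12016: truthful gives $0, deviation gives −$1676 → loss $1676.
$14479: same outcome either way → loss $0.
$11701: truthful gives $0, deviation gives −$1361 → loss $1361.
Maximum loss: $2041.

$2041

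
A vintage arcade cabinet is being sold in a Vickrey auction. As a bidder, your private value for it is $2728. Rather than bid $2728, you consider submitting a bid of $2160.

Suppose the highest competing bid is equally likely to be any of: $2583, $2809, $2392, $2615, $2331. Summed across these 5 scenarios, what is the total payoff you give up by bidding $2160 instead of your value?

$991

The deviation costs you only when the competing bid falls strictly between $2160 and $2728; elsewhere both bids give the same outcome.
$2583: truthful payoff $145, deviation payoff $0 → loss $145.
$2809: outcomes coincide → loss $0.
$2392: truthful payoff $336, deviation payoff $0 → loss $336.
$2615: truthful payoff $113, deviation payoff $0 → loss $113.
$2331: truthful payoff $397, deviation payoff $0 → loss $397.
Total loss = $145 + $336 + $113 + $397 = $991.
In a second-price auction your bid sets only whether you win, not what you pay, so bidding your true value is weakly dominant.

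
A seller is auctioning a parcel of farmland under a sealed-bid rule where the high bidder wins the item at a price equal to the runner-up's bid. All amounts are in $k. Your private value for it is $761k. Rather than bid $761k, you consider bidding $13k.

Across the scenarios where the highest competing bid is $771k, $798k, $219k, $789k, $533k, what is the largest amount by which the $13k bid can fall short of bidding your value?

$771k: same outcome either way → loss $0k.
$798k: same outcome either way → loss $0k.
$219k: truthful gives $542k, deviation gives $0k → loss $542k.
$789k: same outcome either way → loss $0k.
$533k: truthful gives $228k, deviation gives $0k → loss $228k.
Maximum loss: $542k.

$542k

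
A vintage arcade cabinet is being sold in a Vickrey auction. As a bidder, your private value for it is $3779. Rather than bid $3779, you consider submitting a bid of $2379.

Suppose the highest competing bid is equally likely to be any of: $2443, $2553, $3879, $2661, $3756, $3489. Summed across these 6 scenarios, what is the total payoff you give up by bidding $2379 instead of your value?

The deviation costs you only when the competing bid falls strictly between $2379 and $3779; elsewhere both bids give the same outcome.
$2443: truthful payoff $1336, deviation payoff $0 → loss $1336.
$2553: truthful payoff $1226, deviation payoff $0 → loss $1226.
$3879: outcomes coincide → loss $0.
$2661: truthful payoff $1118, deviation payoff $0 → loss $1118.
$3756: truthful payoff $23, deviation payoff $0 → loss $23.
$3489: truthful payoff $290, deviation payoff $0 → loss $290.
Total loss = $1336 + $1226 + $1118 + $23 + $290 = $3993.

$3993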